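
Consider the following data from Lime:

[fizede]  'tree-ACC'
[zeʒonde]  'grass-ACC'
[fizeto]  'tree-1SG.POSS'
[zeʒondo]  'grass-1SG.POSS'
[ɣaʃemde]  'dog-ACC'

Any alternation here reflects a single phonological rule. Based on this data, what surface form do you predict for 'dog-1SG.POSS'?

[ɣaʃemdo]

The 1SG.POSS morpheme has two allomorphs, [-do] and [-to].
The ACC suffix, which begins with [d], is invariant after every stem; so [d] is not altered by any rule here.
The 1SG.POSS suffix is therefore /-to/ underlyingly, with post-nasal voicing: voiceless stops become voiced after a nasal.
After 'dog', which ends in a nasal, the suffix surfaces as [-do], giving [ɣaʃemdo].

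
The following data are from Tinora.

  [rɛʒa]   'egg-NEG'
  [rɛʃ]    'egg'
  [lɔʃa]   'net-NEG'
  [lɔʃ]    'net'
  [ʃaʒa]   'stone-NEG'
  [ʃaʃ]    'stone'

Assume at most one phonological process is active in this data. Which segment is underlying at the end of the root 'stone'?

/ʒ/

The stem for 'stone' ends in [ʒ] in [ʃaʒa] but [ʃ] in [ʃaʃ].
The stem 'net' ([lɔʃa], [lɔʃ]) shows [ʃ] unchanged in both environments, so [ʃ] cannot be basic with [ʒ] derived before the NEG suffix.
The alternation reflects word-final obstruent devoicing: voiced obstruents become voiceless word-finally. /ʒ/ is underlying.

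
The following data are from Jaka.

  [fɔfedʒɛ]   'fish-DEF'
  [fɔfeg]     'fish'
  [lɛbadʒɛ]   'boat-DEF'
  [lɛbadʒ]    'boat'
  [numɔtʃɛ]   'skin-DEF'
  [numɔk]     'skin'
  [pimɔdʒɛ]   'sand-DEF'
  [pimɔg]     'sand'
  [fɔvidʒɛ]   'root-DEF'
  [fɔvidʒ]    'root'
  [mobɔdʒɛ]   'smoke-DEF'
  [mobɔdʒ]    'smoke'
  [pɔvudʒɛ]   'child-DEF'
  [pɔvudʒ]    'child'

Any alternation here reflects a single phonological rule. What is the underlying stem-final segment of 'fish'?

/g/

In [fɔfedʒɛ] and [fɔfeg] the final segment of 'fish' alternates: [dʒ] ~ [g].
The stem 'boat' ([lɛbadʒɛ], [lɛbadʒ]) shows [dʒ] unchanged in both environments, so [dʒ] cannot be basic with [g] derived in isolation.
Therefore /g/ is basic and [dʒ] is derived by palatalization before a front vowel (/k/ and /g/ become palato-alveolar [tʃ] and [dʒ] before a front vowel).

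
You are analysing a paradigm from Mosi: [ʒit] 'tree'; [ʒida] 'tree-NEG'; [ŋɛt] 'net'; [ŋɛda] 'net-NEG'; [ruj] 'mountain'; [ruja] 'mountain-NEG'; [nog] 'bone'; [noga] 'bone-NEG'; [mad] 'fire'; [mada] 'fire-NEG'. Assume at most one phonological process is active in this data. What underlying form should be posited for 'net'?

/ŋɛt/

The root 'net' surfaces as [ŋɛt] and [ŋɛda], with a stem-final [t] ~ [d] alternation.
But 'fire' keeps [d] in both environments ([mad], [mada]), so there is no rule changing /d/ to [t] in isolation.
So /t/ is underlying, and a rule of intervocalic voicing — voiceless stops become voiced between vowels — gives [d].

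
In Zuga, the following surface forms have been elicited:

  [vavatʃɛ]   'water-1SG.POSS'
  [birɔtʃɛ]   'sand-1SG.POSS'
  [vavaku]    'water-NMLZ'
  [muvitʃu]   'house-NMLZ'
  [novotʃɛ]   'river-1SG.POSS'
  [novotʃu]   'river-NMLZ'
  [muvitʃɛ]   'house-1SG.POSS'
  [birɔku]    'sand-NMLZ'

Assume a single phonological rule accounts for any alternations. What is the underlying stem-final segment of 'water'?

/k/

'water' shows [k] ~ [tʃ] at the end of the stem ([vavaku] vs [vavatʃɛ]).
The stem 'river' ([novotʃu], [novotʃɛ]) shows [tʃ] unchanged in both environments, so [tʃ] cannot be basic with [k] derived before the NMLZ suffix.
The alternation reflects palatalization before a front vowel: /k/ becomes palato-alveolar [tʃ] before a front vowel. /k/ is underlying.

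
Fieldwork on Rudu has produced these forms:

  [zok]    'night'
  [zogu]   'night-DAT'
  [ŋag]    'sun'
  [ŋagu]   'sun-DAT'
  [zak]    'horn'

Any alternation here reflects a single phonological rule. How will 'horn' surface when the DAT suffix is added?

The stem for 'night' ends in [k] in [zok] but [g] in [zogu].
If /g/ were underlying and a rule turned it into [k] in isolation, 'sun' would also alternate; but it has [g] in both [ŋag] and [ŋagu].
The underlying segment must be /k/; voiceless stops become voiced between vowels, yielding [g] there.
From [zak] the stem 'horn' is /zak/; between vowels this yields [zagu].

[zagu]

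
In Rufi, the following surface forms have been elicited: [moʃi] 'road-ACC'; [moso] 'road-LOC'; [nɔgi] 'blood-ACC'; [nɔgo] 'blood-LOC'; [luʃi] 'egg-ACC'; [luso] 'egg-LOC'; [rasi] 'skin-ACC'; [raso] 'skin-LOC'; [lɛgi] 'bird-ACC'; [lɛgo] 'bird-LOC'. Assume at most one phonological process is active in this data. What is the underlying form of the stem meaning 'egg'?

/luʃ/

In [luʃi] and [luso] the final segment of 'egg' alternates: [ʃ] ~ [s].
If /s/ were underlying and a rule turned it into [ʃ] before the ACC suffix, 'skin' would also alternate; but it has [s] in both [rasi] and [raso].
So /ʃ/ is underlying, and a rule of depalatalization — palato-alveolar /ʃ/ becomes [s] when no front vowel follows — gives [s].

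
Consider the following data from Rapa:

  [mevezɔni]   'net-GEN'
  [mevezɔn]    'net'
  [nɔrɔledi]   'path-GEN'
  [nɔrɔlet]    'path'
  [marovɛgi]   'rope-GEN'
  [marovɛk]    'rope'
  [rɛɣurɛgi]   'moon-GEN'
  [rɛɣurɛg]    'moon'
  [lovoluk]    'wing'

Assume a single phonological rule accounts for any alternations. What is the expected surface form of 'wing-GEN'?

'rope' shows [g] ~ [k] at the end of the stem ([marovɛgi] vs [marovɛk]).
If /g/ were underlying and a rule turned it into [k] in isolation, 'moon' would also alternate; but it has [g] in both [rɛɣurɛgi] and [rɛɣurɛg].
The alternation reflects intervocalic voicing: voiceless stops become voiced between vowels. /k/ is underlying.
From [lovoluk] the stem 'wing' is /lovoluk/; between vowels this yields [lovolugi].

[lovolugi]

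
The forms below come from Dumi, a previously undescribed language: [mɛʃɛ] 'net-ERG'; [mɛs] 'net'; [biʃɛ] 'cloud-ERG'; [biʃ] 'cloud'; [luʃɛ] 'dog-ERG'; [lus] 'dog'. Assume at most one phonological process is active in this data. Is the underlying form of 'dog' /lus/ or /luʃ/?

/lus/

In [luʃɛ] and [lus] the final segment of 'dog' alternates: [ʃ] ~ [s].
But 'cloud' keeps [ʃ] in both environments ([biʃɛ], [biʃ]), so there is no rule changing /ʃ/ to [s] in isolation.
Therefore /s/ is basic and [ʃ] is derived by palatalization before a front vowel (/s/ becomes palato-alveolar [ʃ] before a front vowel).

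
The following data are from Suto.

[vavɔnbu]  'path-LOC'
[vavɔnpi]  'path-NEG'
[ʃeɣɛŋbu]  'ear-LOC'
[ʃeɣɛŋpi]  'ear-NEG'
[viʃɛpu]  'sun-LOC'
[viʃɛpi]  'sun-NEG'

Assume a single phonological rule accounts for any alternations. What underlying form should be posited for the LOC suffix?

The LOC suffix surfaces as [-bu] and [-pu], depending on the final segment of the stem.
By contrast the NEG suffix keeps its initial [p] throughout — that segment must be underlying.
The LOC suffix is therefore /-bu/ underlyingly, with post-vocalic devoicing: voiced stops become voiceless after a vowel.

/-bu/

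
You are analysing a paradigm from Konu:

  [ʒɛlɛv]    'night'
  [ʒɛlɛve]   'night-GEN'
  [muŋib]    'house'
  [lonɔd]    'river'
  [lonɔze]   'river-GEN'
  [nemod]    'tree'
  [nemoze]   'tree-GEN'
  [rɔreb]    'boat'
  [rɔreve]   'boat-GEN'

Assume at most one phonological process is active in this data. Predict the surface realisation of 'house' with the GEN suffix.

In [rɔreb] and [rɔreve] the final segment of 'boat' alternates: [b] ~ [v].
The stem 'night' ([ʒɛlɛv], [ʒɛlɛve]) shows [v] unchanged in both environments, so [v] cannot be basic with [b] derived in isolation.
The alternation reflects intervocalic spirantization: voiced stops become fricatives between vowels. /b/ is underlying.
From [muŋib] the stem 'house' is /muŋib/; between vowels this yields [muŋive].

[muŋive]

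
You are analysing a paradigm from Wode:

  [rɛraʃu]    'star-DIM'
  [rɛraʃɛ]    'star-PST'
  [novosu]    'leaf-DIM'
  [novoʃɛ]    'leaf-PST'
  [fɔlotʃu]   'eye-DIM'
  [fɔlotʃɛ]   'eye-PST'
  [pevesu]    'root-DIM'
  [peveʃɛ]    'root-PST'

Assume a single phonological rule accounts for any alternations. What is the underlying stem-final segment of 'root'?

/s/

'root' shows [s] ~ [ʃ] at the end of the stem ([pevesu] vs [peveʃɛ]).
But 'star' keeps [ʃ] in both environments ([rɛraʃu], [rɛraʃɛ]), so there is no rule changing /ʃ/ to [s] before the DIM suffix.
The underlying segment must be /s/; /s/ becomes palato-alveolar [ʃ] before a front vowel, yielding [ʃ] there.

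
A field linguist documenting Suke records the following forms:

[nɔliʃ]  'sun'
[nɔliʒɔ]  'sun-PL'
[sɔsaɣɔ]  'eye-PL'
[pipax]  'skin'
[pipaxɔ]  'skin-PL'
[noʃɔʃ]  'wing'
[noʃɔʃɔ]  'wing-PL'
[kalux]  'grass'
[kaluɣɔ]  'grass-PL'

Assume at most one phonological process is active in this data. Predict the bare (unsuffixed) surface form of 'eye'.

The root 'grass' surfaces as [kalux] and [kaluɣɔ], with a stem-final [x] ~ [ɣ] alternation.
But 'skin' keeps [x] in both environments ([pipax], [pipaxɔ]), so there is no rule changing /x/ to [ɣ] before the PL suffix.
Therefore /ɣ/ is basic and [x] is derived by word-final obstruent devoicing (voiced obstruents become voiceless word-finally).
From [sɔsaɣɔ] the stem 'eye' is /sɔsaɣ/; word-finally this yields [sɔsax].

[sɔsax]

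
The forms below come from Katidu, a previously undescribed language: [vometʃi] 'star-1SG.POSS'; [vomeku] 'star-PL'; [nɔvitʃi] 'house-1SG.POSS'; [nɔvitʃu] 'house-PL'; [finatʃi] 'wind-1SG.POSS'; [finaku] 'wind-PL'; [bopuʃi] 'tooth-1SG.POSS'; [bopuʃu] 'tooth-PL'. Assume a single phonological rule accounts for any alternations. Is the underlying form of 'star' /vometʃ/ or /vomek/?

/vomek/

The root 'star' surfaces as [vometʃi] and [vomeku], with a stem-final [tʃ] ~ [k] alternation.
But 'house' keeps [tʃ] in both environments ([nɔvitʃi], [nɔvitʃu]), so there is no rule changing /tʃ/ to [k] before the PL suffix.
So /k/ is underlying, and a rule of palatalization before a front vowel — /k/ becomes palato-alveolar [tʃ] before a front vowel — gives [tʃ].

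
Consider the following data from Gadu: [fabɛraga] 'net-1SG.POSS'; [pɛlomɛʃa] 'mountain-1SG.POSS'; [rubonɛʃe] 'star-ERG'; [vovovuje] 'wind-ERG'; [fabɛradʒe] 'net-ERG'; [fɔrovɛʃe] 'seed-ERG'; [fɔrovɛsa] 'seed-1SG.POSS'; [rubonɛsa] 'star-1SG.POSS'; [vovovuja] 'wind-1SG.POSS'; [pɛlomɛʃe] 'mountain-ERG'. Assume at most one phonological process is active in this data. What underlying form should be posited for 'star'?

/rubonɛs/

In [rubonɛsa] and [rubonɛʃe] the final segment of 'star' alternates: [s] ~ [ʃ].
If /ʃ/ were underlying and a rule turned it into [s] before the 1SG.POSS suffix, 'mountain' would also alternate; but it has [ʃ] in both [pɛlomɛʃa] and [pɛlomɛʃe].
The alternation reflects palatalization before a front vowel: /g/ and /s/ become palato-alveolar [dʒ] and [ʃ] before a front vowel. /s/ is underlying.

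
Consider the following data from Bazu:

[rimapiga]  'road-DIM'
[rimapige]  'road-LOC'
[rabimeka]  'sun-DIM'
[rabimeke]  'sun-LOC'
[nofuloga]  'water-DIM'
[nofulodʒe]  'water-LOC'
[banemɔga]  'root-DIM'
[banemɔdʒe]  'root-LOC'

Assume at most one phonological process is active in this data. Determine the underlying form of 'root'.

/banemɔdʒ/

The stem for 'root' ends in [g] in [banemɔga] but [dʒ] in [banemɔdʒe].
Compare 'road', with invariant [g] in [rimapiga] and [rimapige]: an analysis with underlying /g/ and a rule producing [dʒ] before the LOC suffix would wrongly predict alternation here too.
So /dʒ/ is underlying, and a rule of depalatalization — palato-alveolar /dʒ/ becomes [g] when no front vowel follows — gives [g].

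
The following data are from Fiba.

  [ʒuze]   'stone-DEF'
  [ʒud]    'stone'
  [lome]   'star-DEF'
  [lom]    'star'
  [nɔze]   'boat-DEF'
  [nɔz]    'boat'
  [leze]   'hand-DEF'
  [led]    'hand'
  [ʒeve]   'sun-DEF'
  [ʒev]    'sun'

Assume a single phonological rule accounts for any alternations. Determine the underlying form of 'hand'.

The root 'hand' surfaces as [leze] and [led], with a stem-final [z] ~ [d] alternation.
If /z/ were underlying and a rule turned it into [d] in isolation, 'boat' would also alternate; but it has [z] in both [nɔze] and [nɔz].
The alternation reflects intervocalic spirantization: voiced stops become fricatives between vowels. /d/ is underlying.
So 'hand' = /led/.

/led/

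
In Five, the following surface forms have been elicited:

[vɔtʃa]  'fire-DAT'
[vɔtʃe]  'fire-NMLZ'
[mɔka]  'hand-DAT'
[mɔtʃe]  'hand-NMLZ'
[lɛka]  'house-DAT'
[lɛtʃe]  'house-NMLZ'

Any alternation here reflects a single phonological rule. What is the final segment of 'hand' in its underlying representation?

In [mɔka] and [mɔtʃe] the final segment of 'hand' alternates: [k] ~ [tʃ].
Compare 'fire', with invariant [tʃ] in [vɔtʃa] and [vɔtʃe]: an analysis with underlying /tʃ/ and a rule producing [k] before the DAT suffix would wrongly predict alternation here too.
The underlying segment must be /k/; /k/ becomes palato-alveolar [tʃ] before a front vowel, yielding [tʃ] there.

/k/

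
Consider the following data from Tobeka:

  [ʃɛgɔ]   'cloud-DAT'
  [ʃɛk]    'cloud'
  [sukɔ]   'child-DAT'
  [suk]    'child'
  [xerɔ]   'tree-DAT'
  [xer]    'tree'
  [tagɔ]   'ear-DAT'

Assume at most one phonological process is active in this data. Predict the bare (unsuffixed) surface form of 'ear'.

[tak]

In [ʃɛgɔ] and [ʃɛk] the final segment of 'cloud' alternates: [g] ~ [k].
But 'child' keeps [k] in both environments ([sukɔ], [suk]), so there is no rule changing /k/ to [g] before the DAT suffix.
Therefore /g/ is basic and [k] is derived by word-final obstruent devoicing (voiced obstruents become voiceless word-finally).
The one attested form of 'ear', [tagɔ], shows underlying /tag/. Applying the same rule word-finally gives [tak].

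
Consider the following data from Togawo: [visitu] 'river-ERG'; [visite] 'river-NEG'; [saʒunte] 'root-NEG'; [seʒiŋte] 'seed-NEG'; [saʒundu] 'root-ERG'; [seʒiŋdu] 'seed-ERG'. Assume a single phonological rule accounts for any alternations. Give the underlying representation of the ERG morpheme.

The ERG morpheme has two allomorphs, [-du] and [-tu].
The NEG suffix, which begins with [t], is invariant after every stem; so [t] is not altered by any rule here.
The ERG suffix is therefore /-du/ underlyingly, with post-vocalic devoicing: voiced stops become voiceless after a vowel.

/-du/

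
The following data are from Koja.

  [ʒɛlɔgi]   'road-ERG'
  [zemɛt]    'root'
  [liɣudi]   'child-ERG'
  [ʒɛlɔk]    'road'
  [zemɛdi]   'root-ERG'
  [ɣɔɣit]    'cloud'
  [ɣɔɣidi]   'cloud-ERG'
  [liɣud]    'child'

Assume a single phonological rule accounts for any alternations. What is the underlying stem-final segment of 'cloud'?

'cloud' shows [t] ~ [d] at the end of the stem ([ɣɔɣit] vs [ɣɔɣidi]).
If /d/ were underlying and a rule turned it into [t] in isolation, 'child' would also alternate; but it has [d] in both [liɣud] and [liɣudi].
Therefore /t/ is basic and [d] is derived by intervocalic voicing (voiceless stops become voiced between vowels).

/t/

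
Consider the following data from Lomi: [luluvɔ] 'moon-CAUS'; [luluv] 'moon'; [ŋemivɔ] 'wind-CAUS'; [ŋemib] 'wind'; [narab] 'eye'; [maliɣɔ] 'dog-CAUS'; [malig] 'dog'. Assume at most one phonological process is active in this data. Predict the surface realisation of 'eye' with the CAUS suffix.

[naravɔ]

In [ŋemivɔ] and [ŋemib] the final segment of 'wind' alternates: [v] ~ [b].
The stem 'moon' ([luluvɔ], [luluv]) shows [v] unchanged in both environments, so [v] cannot be basic with [b] derived in isolation.
So /b/ is underlying, and a rule of intervocalic spirantization — voiced stops become fricatives between vowels — gives [v].
From [narab] the stem 'eye' is /narab/; between vowels this yields [naravɔ].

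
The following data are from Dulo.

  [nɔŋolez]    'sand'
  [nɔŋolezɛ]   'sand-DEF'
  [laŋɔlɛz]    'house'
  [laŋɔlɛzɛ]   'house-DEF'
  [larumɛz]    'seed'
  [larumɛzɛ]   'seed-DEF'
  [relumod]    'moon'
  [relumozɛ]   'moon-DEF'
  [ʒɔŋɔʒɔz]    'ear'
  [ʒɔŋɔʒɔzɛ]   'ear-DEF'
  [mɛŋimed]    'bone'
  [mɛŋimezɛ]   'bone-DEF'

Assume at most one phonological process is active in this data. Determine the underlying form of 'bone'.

In [mɛŋimed] and [mɛŋimezɛ] the final segment of 'bone' alternates: [d] ~ [z].
Compare 'ear', with invariant [z] in [ʒɔŋɔʒɔz] and [ʒɔŋɔʒɔzɛ]: an analysis with underlying /z/ and a rule producing [d] in isolation would wrongly predict alternation here too.
The underlying segment must be /d/; voiced stops become fricatives between vowels, yielding [z] there.
The underlying form of 'bone' is therefore /mɛŋimed/.

/mɛŋimed/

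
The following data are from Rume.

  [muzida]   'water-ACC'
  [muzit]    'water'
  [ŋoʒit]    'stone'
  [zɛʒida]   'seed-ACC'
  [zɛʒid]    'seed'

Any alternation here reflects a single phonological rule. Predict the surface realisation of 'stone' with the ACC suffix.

The stem for 'water' ends in [d] in [muzida] but [t] in [muzit].
But 'seed' keeps [d] in both environments ([zɛʒida], [zɛʒid]), so there is no rule changing /d/ to [t] in isolation.
Therefore /t/ is basic and [d] is derived by intervocalic voicing (voiceless stops become voiced between vowels).
The one attested form of 'stone', [ŋoʒit], shows underlying /ŋoʒit/. Applying the same rule between vowels gives [ŋoʒida].

[ŋoʒida]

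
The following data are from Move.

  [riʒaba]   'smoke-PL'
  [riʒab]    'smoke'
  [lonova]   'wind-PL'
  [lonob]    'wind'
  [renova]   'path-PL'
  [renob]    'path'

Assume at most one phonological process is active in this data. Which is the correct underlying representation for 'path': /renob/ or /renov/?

/renov/

In [renova] and [renob] the final segment of 'path' alternates: [v] ~ [b].
But 'smoke' keeps [b] in both environments ([riʒaba], [riʒab]), so there is no rule changing /b/ to [v] before the PL suffix.
The alternation reflects word-final hardening: voiced fricatives become stops word-finally. /v/ is underlying.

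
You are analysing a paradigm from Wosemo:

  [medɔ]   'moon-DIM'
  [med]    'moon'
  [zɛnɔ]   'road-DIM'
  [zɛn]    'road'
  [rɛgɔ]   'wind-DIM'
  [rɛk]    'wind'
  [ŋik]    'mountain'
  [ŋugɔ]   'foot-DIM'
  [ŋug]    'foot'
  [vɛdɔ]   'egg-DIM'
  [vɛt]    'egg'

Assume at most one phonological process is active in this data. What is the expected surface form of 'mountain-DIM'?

[ŋigɔ]

In [rɛgɔ] and [rɛk] the final segment of 'wind' alternates: [g] ~ [k].
But 'foot' keeps [g] in both environments ([ŋugɔ], [ŋug]), so there is no rule changing /g/ to [k] in isolation.
So /k/ is underlying, and a rule of intervocalic voicing — voiceless stops become voiced between vowels — gives [g].
From [ŋik] the stem 'mountain' is /ŋik/; between vowels this yields [ŋigɔ].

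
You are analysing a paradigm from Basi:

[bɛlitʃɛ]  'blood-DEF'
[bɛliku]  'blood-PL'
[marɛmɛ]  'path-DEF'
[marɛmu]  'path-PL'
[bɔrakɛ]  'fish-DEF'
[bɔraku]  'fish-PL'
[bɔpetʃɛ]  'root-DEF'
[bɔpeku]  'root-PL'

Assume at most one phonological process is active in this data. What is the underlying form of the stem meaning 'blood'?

In [bɛlitʃɛ] and [bɛliku] the final segment of 'blood' alternates: [tʃ] ~ [k].
The stem 'fish' ([bɔrakɛ], [bɔraku]) shows [k] unchanged in both environments, so [k] cannot be basic with [tʃ] derived before the DEF suffix.
So /tʃ/ is underlying, and a rule of depalatalization — palato-alveolar /tʃ/ becomes [k] when no front vowel follows — gives [k].

/bɛlitʃ/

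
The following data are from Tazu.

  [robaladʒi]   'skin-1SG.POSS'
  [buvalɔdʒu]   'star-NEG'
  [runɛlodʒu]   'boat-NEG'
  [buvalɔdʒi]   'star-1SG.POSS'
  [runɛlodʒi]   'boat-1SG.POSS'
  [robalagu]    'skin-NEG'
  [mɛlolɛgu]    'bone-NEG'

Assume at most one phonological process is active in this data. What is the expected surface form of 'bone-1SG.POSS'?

[mɛlolɛdʒi]

In [robaladʒi] and [robalagu] the final segment of 'skin' alternates: [dʒ] ~ [g].
But 'boat' keeps [dʒ] in both environments ([runɛlodʒi], [runɛlodʒu]), so there is no rule changing /dʒ/ to [g] before the NEG suffix.
So /g/ is underlying, and a rule of palatalization before a front vowel — /g/ becomes palato-alveolar [dʒ] before a front vowel — gives [dʒ].
The one attested form of 'bone', [mɛlolɛgu], shows underlying /mɛlolɛg/. Applying the same rule before a front vowel gives [mɛlolɛdʒi].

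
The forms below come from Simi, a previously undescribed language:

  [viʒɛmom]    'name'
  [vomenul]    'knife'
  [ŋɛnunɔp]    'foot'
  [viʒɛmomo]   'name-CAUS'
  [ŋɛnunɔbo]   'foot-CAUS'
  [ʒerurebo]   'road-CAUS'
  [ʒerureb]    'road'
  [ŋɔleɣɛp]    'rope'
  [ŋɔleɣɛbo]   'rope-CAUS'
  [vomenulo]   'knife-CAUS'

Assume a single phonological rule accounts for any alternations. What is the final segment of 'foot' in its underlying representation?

'foot' shows [b] ~ [p] at the end of the stem ([ŋɛnunɔbo] vs [ŋɛnunɔp]).
The stem 'road' ([ʒerurebo], [ʒerureb]) shows [b] unchanged in both environments, so [b] cannot be basic with [p] derived in isolation.
The underlying segment must be /p/; voiceless stops become voiced between vowels, yielding [b] there.

/p/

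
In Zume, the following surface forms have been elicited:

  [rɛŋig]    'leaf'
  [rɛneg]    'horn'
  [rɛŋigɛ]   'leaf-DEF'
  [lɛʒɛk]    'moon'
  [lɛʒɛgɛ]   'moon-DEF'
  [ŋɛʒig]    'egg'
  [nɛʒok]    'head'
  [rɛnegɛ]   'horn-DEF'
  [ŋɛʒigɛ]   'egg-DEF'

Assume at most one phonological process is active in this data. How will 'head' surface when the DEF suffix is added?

[nɛʒogɛ]

In [lɛʒɛgɛ] and [lɛʒɛk] the final segment of 'moon' alternates: [g] ~ [k].
But 'leaf' keeps [g] in both environments ([rɛŋigɛ], [rɛŋig]), so there is no rule changing /g/ to [k] in isolation.
Therefore /k/ is basic and [g] is derived by intervocalic voicing (voiceless stops become voiced between vowels).
The one attested form of 'head', [nɛʒok], shows underlying /nɛʒok/. Applying the same rule between vowels gives [nɛʒogɛ].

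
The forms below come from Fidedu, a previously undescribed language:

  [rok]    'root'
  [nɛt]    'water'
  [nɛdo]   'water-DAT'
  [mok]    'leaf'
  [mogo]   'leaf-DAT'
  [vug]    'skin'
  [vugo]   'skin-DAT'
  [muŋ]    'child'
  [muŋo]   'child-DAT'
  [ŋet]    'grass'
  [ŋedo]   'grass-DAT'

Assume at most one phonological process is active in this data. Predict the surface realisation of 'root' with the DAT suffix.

[rogo]

The stem for 'leaf' ends in [k] in [mok] but [g] in [mogo].
If /g/ were underlying and a rule turned it into [k] in isolation, 'skin' would also alternate; but it has [g] in both [vug] and [vugo].
Therefore /k/ is basic and [g] is derived by intervocalic voicing (voiceless stops become voiced between vowels).
From [rok] the stem 'root' is /rok/; between vowels this yields [rogo].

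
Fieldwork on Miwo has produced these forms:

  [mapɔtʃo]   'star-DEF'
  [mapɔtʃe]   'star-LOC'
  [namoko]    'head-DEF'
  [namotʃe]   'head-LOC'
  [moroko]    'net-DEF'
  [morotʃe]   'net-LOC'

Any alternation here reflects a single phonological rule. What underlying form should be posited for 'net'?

'net' shows [k] ~ [tʃ] at the end of the stem ([moroko] vs [morotʃe]).
But 'star' keeps [tʃ] in both environments ([mapɔtʃo], [mapɔtʃe]), so there is no rule changing /tʃ/ to [k] before the DEF suffix.
Therefore /k/ is basic and [tʃ] is derived by palatalization before a front vowel (/k/ becomes palato-alveolar [tʃ] before a front vowel).
Hence 'net' is /morok/ underlyingly.

/morok/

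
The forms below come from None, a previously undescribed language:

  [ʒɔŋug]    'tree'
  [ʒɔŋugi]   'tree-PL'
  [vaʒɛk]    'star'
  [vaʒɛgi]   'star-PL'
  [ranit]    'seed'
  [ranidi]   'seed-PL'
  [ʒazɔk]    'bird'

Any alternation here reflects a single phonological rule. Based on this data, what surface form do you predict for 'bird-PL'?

[ʒazɔgi]

In [vaʒɛk] and [vaʒɛgi] the final segment of 'star' alternates: [k] ~ [g].
The stem 'tree' ([ʒɔŋug], [ʒɔŋugi]) shows [g] unchanged in both environments, so [g] cannot be basic with [k] derived in isolation.
Therefore /k/ is basic and [g] is derived by intervocalic voicing (voiceless stops become voiced between vowels).
The one attested form of 'bird', [ʒazɔk], shows underlying /ʒazɔk/. Applying the same rule between vowels gives [ʒazɔgi].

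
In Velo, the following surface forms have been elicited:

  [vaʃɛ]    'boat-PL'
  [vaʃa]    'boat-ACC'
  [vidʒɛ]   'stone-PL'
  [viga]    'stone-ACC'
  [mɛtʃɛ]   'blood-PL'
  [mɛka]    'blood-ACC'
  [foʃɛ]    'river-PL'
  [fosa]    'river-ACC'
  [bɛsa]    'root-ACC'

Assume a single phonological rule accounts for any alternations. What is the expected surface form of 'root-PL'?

[bɛʃɛ]

The stem for 'river' ends in [ʃ] in [foʃɛ] but [s] in [fosa].
Compare 'boat', with invariant [ʃ] in [vaʃɛ] and [vaʃa]: an analysis with underlying /ʃ/ and a rule producing [s] before the ACC suffix would wrongly predict alternation here too.
Therefore /s/ is basic and [ʃ] is derived by palatalization before a front vowel (/k/, /g/ and /s/ become palato-alveolar [tʃ], [dʒ] and [ʃ] before a front vowel).
The one attested form of 'root', [bɛsa], shows underlying /bɛs/. Applying the same rule before a front vowel gives [bɛʃɛ].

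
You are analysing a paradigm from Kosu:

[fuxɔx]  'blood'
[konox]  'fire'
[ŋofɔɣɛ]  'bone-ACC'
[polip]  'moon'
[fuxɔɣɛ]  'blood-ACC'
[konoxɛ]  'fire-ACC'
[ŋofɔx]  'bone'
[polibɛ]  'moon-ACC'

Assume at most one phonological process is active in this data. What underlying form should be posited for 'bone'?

The root 'bone' surfaces as [ŋofɔɣɛ] and [ŋofɔx], with a stem-final [ɣ] ~ [x] alternation.
Compare 'fire', with invariant [x] in [konoxɛ] and [konox]: an analysis with underlying /x/ and a rule producing [ɣ] before the ACC suffix would wrongly predict alternation here too.
The underlying segment must be /ɣ/; voiced obstruents become voiceless word-finally, yielding [x] there.
Hence 'bone' is /ŋofɔɣ/ underlyingly.

/ŋofɔɣ/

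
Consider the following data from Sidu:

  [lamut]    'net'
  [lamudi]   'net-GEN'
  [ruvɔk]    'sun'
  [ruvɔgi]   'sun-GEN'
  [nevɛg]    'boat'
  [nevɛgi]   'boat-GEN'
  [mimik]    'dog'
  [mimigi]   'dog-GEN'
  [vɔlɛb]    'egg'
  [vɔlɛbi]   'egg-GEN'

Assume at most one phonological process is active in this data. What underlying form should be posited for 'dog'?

/mimik/

The root 'dog' surfaces as [mimik] and [mimigi], with a stem-final [k] ~ [g] alternation.
But 'boat' keeps [g] in both environments ([nevɛg], [nevɛgi]), so there is no rule changing /g/ to [k] in isolation.
So /k/ is underlying, and a rule of intervocalic voicing — voiceless stops become voiced between vowels — gives [g].
The underlying form of 'dog' is therefore /mimik/.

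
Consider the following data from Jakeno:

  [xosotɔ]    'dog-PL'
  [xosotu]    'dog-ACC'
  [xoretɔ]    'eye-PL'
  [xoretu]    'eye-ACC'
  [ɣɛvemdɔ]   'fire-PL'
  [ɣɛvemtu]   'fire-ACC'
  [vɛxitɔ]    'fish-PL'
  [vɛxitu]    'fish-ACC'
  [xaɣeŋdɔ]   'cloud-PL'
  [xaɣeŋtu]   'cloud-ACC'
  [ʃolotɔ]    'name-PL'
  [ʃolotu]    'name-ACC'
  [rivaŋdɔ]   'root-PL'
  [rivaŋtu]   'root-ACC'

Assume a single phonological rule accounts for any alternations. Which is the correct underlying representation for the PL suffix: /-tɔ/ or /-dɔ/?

/-dɔ/

The PL suffix surfaces as [-dɔ] and [-tɔ], depending on the final segment of the stem.
The ACC suffix, which begins with [t], is invariant after every stem; so [t] is not altered by any rule here.
So the underlying form is /-dɔ/, and voiced stops become voiceless after a vowel.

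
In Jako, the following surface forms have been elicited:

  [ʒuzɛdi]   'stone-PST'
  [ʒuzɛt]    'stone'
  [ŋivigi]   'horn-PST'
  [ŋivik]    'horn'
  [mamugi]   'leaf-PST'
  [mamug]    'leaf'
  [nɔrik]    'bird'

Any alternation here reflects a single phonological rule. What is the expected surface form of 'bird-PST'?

[nɔrigi]

In [ŋivigi] and [ŋivik] the final segment of 'horn' alternates: [g] ~ [k].
The stem 'leaf' ([mamugi], [mamug]) shows [g] unchanged in both environments, so [g] cannot be basic with [k] derived in isolation.
So /k/ is underlying, and a rule of intervocalic voicing — voiceless stops become voiced between vowels — gives [g].
The one attested form of 'bird', [nɔrik], shows underlying /nɔrik/. Applying the same rule between vowels gives [nɔrigi].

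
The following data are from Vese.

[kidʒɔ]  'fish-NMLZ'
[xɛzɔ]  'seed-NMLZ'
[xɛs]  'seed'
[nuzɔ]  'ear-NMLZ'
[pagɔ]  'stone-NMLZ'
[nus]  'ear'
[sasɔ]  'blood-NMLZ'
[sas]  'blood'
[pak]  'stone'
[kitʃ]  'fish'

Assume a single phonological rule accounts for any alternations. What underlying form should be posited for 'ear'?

'ear' shows [s] ~ [z] at the end of the stem ([nus] vs [nuzɔ]).
But 'blood' keeps [s] in both environments ([sas], [sasɔ]), so there is no rule changing /s/ to [z] before the NMLZ suffix.
So /z/ is underlying, and a rule of word-final obstruent devoicing — voiced obstruents become voiceless word-finally — gives [s].

/nuz/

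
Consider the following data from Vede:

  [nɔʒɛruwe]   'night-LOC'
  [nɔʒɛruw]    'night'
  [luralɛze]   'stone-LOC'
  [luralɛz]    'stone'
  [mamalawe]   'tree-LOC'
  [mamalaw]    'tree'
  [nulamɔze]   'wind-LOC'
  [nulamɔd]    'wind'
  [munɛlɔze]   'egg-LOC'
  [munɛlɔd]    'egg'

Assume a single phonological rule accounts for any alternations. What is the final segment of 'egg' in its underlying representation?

/d/

In [munɛlɔze] and [munɛlɔd] the final segment of 'egg' alternates: [z] ~ [d].
If /z/ were underlying and a rule turned it into [d] in isolation, 'stone' would also alternate; but it has [z] in both [luralɛze] and [luralɛz].
The underlying segment must be /d/; voiced stops become fricatives between vowels, yielding [z] there.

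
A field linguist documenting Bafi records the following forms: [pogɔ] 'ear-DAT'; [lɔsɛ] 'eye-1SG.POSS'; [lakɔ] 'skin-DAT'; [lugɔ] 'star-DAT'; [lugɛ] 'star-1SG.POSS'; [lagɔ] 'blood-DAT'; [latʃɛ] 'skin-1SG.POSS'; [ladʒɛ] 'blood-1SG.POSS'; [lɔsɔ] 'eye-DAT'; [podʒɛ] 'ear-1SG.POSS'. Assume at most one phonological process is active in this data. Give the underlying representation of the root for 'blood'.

The root 'blood' surfaces as [lagɔ] and [ladʒɛ], with a stem-final [g] ~ [dʒ] alternation.
Compare 'star', with invariant [g] in [lugɔ] and [lugɛ]: an analysis with underlying /g/ and a rule producing [dʒ] before the 1SG.POSS suffix would wrongly predict alternation here too.
The underlying segment must be /dʒ/; palato-alveolar /tʃ/ and /dʒ/ become [k] and [g] when no front vowel follows, yielding [g] there.

/ladʒ/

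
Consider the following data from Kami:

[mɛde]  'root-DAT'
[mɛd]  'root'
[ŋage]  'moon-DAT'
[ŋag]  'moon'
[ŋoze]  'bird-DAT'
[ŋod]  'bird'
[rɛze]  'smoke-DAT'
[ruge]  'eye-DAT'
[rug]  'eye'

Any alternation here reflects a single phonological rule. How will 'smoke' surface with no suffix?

[rɛd]

The root 'bird' surfaces as [ŋoze] and [ŋod], with a stem-final [z] ~ [d] alternation.
But 'root' keeps [d] in both environments ([mɛde], [mɛd]), so there is no rule changing /d/ to [z] before the DAT suffix.
So /z/ is underlying, and a rule of word-final hardening — voiced fricatives become stops word-finally — gives [d].
The one attested form of 'smoke', [rɛze], shows underlying /rɛz/. Applying the same rule word-finally gives [rɛd].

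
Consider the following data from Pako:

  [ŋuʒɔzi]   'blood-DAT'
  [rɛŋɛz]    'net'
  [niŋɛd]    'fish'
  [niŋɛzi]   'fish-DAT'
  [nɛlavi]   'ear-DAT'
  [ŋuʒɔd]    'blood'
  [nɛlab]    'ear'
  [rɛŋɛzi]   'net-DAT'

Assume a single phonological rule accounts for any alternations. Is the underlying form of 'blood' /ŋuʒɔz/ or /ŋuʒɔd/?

The stem for 'blood' ends in [d] in [ŋuʒɔd] but [z] in [ŋuʒɔzi].
If /z/ were underlying and a rule turned it into [d] in isolation, 'net' would also alternate; but it has [z] in both [rɛŋɛz] and [rɛŋɛzi].
The alternation reflects intervocalic spirantization: voiced stops become fricatives between vowels. /d/ is underlying.

/ŋuʒɔd/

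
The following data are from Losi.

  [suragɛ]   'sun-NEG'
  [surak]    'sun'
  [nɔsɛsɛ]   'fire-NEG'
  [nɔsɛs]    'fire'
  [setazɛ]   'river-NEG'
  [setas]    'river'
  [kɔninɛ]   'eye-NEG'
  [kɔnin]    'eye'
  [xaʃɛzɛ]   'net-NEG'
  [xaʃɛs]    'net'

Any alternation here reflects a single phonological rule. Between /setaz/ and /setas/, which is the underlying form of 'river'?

/setaz/

The stem for 'river' ends in [z] in [setazɛ] but [s] in [setas].
The stem 'fire' ([nɔsɛsɛ], [nɔsɛs]) shows [s] unchanged in both environments, so [s] cannot be basic with [z] derived before the NEG suffix.
The alternation reflects word-final obstruent devoicing: voiced obstruents become voiceless word-finally. /z/ is underlying.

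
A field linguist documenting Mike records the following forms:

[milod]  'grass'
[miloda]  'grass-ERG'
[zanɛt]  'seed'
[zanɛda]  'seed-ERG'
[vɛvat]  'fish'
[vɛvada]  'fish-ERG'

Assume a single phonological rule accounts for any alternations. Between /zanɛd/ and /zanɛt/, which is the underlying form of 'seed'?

In [zanɛt] and [zanɛda] the final segment of 'seed' alternates: [t] ~ [d].
If /d/ were underlying and a rule turned it into [t] in isolation, 'grass' would also alternate; but it has [d] in both [milod] and [miloda].
The alternation reflects intervocalic voicing: voiceless stops become voiced between vowels. /t/ is underlying.

/zanɛt/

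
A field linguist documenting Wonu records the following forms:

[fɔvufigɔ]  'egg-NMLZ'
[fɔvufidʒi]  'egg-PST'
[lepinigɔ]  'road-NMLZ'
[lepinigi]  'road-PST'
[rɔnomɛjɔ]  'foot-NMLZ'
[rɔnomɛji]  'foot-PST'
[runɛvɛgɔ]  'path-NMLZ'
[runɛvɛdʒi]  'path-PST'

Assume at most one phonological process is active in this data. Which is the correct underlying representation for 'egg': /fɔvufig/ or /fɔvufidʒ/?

'egg' shows [g] ~ [dʒ] at the end of the stem ([fɔvufigɔ] vs [fɔvufidʒi]).
If /g/ were underlying and a rule turned it into [dʒ] before the PST suffix, 'road' would also alternate; but it has [g] in both [lepinigɔ] and [lepinigi].
The alternation reflects depalatalization: palato-alveolar /dʒ/ becomes [g] when no front vowel follows. /dʒ/ is underlying.

/fɔvufidʒ/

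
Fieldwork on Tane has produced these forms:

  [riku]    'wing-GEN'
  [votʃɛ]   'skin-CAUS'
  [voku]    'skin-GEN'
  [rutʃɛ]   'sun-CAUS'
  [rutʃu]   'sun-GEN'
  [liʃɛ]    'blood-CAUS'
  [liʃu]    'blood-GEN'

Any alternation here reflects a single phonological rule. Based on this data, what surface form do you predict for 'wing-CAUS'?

In [votʃɛ] and [voku] the final segment of 'skin' alternates: [tʃ] ~ [k].
The stem 'sun' ([rutʃɛ], [rutʃu]) shows [tʃ] unchanged in both environments, so [tʃ] cannot be basic with [k] derived before the GEN suffix.
The alternation reflects palatalization before a front vowel: /k/ becomes palato-alveolar [tʃ] before a front vowel. /k/ is underlying.
From [riku] the stem 'wing' is /rik/; before a front vowel this yields [ritʃɛ].

[ritʃɛ]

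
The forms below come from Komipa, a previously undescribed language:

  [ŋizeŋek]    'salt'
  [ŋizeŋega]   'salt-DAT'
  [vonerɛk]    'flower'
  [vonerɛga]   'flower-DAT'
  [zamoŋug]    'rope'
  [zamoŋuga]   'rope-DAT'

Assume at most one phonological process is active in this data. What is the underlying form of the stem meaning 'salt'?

/ŋizeŋek/

The stem for 'salt' ends in [k] in [ŋizeŋek] but [g] in [ŋizeŋega].
But 'rope' keeps [g] in both environments ([zamoŋug], [zamoŋuga]), so there is no rule changing /g/ to [k] in isolation.
Therefore /k/ is basic and [g] is derived by intervocalic voicing (voiceless stops become voiced between vowels).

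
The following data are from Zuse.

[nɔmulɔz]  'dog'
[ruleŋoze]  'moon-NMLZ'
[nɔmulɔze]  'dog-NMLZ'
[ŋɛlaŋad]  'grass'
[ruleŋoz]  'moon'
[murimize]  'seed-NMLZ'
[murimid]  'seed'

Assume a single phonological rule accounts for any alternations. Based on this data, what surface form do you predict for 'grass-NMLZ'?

'seed' shows [d] ~ [z] at the end of the stem ([murimid] vs [murimize]).
Compare 'dog', with invariant [z] in [nɔmulɔz] and [nɔmulɔze]: an analysis with underlying /z/ and a rule producing [d] in isolation would wrongly predict alternation here too.
So /d/ is underlying, and a rule of intervocalic spirantization — voiced stops become fricatives between vowels — gives [z].
From [ŋɛlaŋad] the stem 'grass' is /ŋɛlaŋad/; between vowels this yields [ŋɛlaŋaze].

[ŋɛlaŋaze]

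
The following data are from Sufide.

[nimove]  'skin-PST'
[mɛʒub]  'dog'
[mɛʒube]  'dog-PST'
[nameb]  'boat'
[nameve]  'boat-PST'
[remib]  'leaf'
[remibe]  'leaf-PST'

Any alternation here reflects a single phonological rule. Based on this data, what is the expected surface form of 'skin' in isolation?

[nimob]

'boat' shows [b] ~ [v] at the end of the stem ([nameb] vs [nameve]).
The stem 'dog' ([mɛʒub], [mɛʒube]) shows [b] unchanged in both environments, so [b] cannot be basic with [v] derived before the PST suffix.
So /v/ is underlying, and a rule of word-final hardening — voiced fricatives become stops word-finally — gives [b].
The one attested form of 'skin', [nimove], shows underlying /nimov/. Applying the same rule word-finally gives [nimob].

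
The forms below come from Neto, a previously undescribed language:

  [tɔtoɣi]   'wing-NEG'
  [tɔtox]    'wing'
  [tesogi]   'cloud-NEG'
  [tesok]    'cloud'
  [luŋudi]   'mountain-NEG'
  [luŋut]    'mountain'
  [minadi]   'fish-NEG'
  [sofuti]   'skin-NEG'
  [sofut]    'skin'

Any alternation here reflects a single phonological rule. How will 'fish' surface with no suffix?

[minat]

In [luŋudi] and [luŋut] the final segment of 'mountain' alternates: [d] ~ [t].
Compare 'skin', with invariant [t] in [sofuti] and [sofut]: an analysis with underlying /t/ and a rule producing [d] before the NEG suffix would wrongly predict alternation here too.
The alternation reflects word-final obstruent devoicing: voiced obstruents become voiceless word-finally. /d/ is underlying.
The one attested form of 'fish', [minadi], shows underlying /minad/. Applying the same rule word-finally gives [minat].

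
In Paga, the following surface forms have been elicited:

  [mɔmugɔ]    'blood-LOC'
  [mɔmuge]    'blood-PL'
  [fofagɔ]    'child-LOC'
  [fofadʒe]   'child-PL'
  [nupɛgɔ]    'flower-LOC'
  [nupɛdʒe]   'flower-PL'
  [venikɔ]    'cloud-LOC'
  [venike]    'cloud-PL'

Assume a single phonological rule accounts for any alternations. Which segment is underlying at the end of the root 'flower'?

/dʒ/

The stem for 'flower' ends in [g] in [nupɛgɔ] but [dʒ] in [nupɛdʒe].
But 'blood' keeps [g] in both environments ([mɔmugɔ], [mɔmuge]), so there is no rule changing /g/ to [dʒ] before the PL suffix.
The underlying segment must be /dʒ/; palato-alveolar /dʒ/ becomes [g] when no front vowel follows, yielding [g] there.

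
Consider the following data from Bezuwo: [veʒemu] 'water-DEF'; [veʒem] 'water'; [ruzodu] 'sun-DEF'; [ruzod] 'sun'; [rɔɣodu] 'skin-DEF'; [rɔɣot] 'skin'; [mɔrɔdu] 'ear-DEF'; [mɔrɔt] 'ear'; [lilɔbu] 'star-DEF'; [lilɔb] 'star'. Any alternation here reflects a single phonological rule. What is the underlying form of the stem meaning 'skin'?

/rɔɣot/

The stem for 'skin' ends in [d] in [rɔɣodu] but [t] in [rɔɣot].
If /d/ were underlying and a rule turned it into [t] in isolation, 'sun' would also alternate; but it has [d] in both [ruzodu] and [ruzod].
Therefore /t/ is basic and [d] is derived by intervocalic voicing (voiceless stops become voiced between vowels).
So 'skin' = /rɔɣot/.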